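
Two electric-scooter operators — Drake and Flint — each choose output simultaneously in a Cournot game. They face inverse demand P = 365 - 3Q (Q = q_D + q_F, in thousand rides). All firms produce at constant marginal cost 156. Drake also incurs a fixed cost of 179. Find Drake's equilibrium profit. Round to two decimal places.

A representative firm's profit is π_i = q_i(365 - 3Q) - 156q_i.
First-order condition (treating rivals' output as given): 209 - 6q_i - 3q_j = 0.
By symmetry each firm produces the same amount; substituting q_j = q_i yields q_i = 209/9.
Price P = 365 - 3·(418/9) = 677/3.
Drake's profit: (677/3 - 156)·(209/9) - 179 = 1438.8148.

1438.81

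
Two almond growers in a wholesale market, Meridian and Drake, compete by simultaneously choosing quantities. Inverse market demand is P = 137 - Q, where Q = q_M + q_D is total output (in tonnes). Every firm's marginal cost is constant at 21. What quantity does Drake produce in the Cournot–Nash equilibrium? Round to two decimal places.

38.67

Each firm earns π_i = (137 - Q)q_i - 21q_i.
First-order condition (treating rivals' output as given): 116 - 2q_i - q_j = 0.
By symmetry each firm produces the same amount; substituting q_j = q_i yields q_i = 116/3.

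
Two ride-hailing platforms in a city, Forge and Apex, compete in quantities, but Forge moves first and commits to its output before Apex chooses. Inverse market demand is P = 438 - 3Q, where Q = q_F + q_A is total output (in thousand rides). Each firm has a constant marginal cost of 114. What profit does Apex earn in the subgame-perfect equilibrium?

The follower Apex best-responds to any q_F: π_A = (438 - 3Q)q_A - 114q_A.
Setting the follower's marginal profit to zero, 324 - 3q_F - 6q_A = 0, i.e. q_A = (324 - 3q_F)/6.
Forge substitutes q_A(q_F) into its own profit: π_F = q_F(438 - 3q_F - (324 - 3q_F)/2) - 114q_F = (276 - (3/2)q_F)q_F - 114q_F.
The leader's first-order condition 162 - 3q_F = 0 yields q_F = 54.
Then q_A = (324 - 3·54)/6 = 27.
Price P = 438 - 3·81 = 195.
Apex's profit: (195 - 114)·27 = 2187.

2187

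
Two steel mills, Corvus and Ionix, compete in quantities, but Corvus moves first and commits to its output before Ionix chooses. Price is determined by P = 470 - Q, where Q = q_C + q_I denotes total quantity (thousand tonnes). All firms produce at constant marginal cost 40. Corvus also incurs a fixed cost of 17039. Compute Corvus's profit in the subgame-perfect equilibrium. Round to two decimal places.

Solve by backward induction. Given q_C, the follower Ionix maximises π_I = (470 - q_C - q_I)q_I - 40q_I.
Follower FOC: 430 - q_C - 2q_I = 0, so q_I(q_C) = (430 - q_C)/2.
Corvus substitutes q_I(q_C) into its own profit: π_C = q_C(470 - q_C - (430 - q_C)/2) - 40q_C = (255 - (1/2)q_C)q_C - 40q_C.
The leader's first-order condition 215 - q_C = 0 yields q_C = 215.
Then q_I = (430 - 215)/2 = 215/2.
Price P = 470 - 645/2 = 295/2.
Corvus's profit: (295/2 - 40)·215 - 17039 = 6073.5000.

6073.50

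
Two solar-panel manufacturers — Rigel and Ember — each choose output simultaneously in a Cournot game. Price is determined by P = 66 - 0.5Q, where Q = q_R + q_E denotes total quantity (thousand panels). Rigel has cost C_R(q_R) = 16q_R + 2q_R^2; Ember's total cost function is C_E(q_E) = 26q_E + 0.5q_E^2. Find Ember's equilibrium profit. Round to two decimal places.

Rigel's profit: π_R = (66 - 0.5Q)q_R - (16q_R + 2q_R²). Setting ∂π_R/∂q_R = 0: 50 - 5q_R - (1/2)(q_E) = 0.
Ember's profit: π_E = (66 - 0.5Q)q_E - (26q_E + (1/2)q_E²). Setting ∂π_E/∂q_E = 0: 40 - 2q_E - (1/2)(q_R) = 0.
Best responses: q_R = (50 - (1/2)q_E)/5, q_E = (40 - (1/2)q_R)/2.
Solving the pair: q_R = 320/39, q_E = 700/39.
Price P = 66 - (1/2)·(340/13) = 688/13.
Ember's profit: (688/13)·(700/39) - 26·(700/39) - (1/2)(700/39)² = 322.1565.

322.16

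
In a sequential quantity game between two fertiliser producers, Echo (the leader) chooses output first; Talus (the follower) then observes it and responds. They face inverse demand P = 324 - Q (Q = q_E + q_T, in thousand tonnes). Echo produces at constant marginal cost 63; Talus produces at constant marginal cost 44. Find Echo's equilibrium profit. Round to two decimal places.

Solve by backward induction. Given q_E, the follower Talus maximises π_T = (324 - q_E - q_T)q_T - 44q_T.
Follower FOC: 280 - q_E - 2q_T = 0, so q_T(q_E) = (280 - q_E)/2.
The leader anticipates this reaction. Substituting into P = 324 - Q gives P = 184 - (1/2)q_E, so π_E = (184 - (1/2)q_E)q_E - 63q_E.
The leader's first-order condition 121 - q_E = 0 yields q_E = 121.
Then q_T = (280 - 121)/2 = 159/2.
Price P = 324 - 401/2 = 247/2.
Echo's profit: (247/2 - 63)·121 = 7320.5000.

7320.50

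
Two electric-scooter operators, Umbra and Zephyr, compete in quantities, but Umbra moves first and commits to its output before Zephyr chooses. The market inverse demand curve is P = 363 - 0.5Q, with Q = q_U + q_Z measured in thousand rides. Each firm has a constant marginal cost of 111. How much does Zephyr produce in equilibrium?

126

Solve by backward induction. Given q_U, the follower Zephyr maximises π_Z = (363 - (1/2)q_U - (1/2)q_Z)q_Z - 111q_Z.
∂π_Z/∂q_Z = 252 - (1/2)q_U - q_Z = 0 gives the reaction function q_Z = (252 - (1/2)q_U).
Umbra substitutes q_Z(q_U) into its own profit: π_U = q_U(363 - (1/2)q_U - (252 - (1/2)q_U)/2) - 111q_U = (237 - (1/4)q_U)q_U - 111q_U.
Maximising: ∂π_U/∂q_U = 126 - (1/2)q_U = 0, giving q_U = 252.
Then q_Z = (252 - (1/2)·252) = 126.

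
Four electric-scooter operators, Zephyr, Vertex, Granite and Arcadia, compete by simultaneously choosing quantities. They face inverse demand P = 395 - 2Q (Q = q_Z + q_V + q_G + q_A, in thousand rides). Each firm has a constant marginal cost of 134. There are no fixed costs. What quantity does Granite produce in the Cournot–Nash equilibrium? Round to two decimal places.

26.10

Each firm earns π_i = (395 - 2Q)q_i - 134q_i.
First-order condition (treating rivals' output as given): 261 - 4q_i - 2·Σ_{j≠i} q_j = 0.
By symmetry each firm produces the same amount; substituting Σ_{j≠i} q_j = 3q_i yields q_i = 261/10.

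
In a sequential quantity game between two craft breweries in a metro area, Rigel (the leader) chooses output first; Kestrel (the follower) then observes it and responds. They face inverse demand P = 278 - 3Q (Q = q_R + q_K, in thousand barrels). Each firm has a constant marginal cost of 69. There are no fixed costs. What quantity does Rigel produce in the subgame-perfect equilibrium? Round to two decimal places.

The follower Kestrel best-responds to any q_R: π_K = (278 - 3Q)q_K - 69q_K.
Setting the follower's marginal profit to zero, 209 - 3q_R - 6q_K = 0, i.e. q_K = (209 - 3q_R)/6.
Rigel substitutes q_K(q_R) into its own profit: π_R = q_R(278 - 3q_R - (209 - 3q_R)/2) - 69q_R = (347/2 - (3/2)q_R)q_R - 69q_R.
Leader FOC: 209/2 - 3q_R = 0, so q_R = 209/6.
Then q_K = (209 - 3·(209/6))/6 = 209/12.

34.83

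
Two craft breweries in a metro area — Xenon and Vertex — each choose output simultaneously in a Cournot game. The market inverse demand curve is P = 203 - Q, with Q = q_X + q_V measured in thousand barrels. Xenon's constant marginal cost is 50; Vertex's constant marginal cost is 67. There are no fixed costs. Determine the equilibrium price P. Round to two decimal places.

Xenon's profit: π_X = (203 - Q)q_X - (50q_X). Setting ∂π_X/∂q_X = 0: 153 - 2q_X - (q_V) = 0.
Vertex's first-order condition: 136 - 2q_V - (q_X) = 0.
Best responses: q_X = (153 - q_V)/2, q_V = (136 - q_X)/2.
Substituting one into the other gives q_X = 170/3 and q_V = 119/3.
Total output Q = 289/3, so price P = 203 - 289/3 = 320/3.

106.67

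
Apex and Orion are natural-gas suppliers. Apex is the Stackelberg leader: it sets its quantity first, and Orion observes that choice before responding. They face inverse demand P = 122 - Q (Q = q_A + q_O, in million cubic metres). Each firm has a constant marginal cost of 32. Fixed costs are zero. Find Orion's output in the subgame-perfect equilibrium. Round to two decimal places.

22.50

The follower Orion best-responds to any q_A: π_O = (122 - Q)q_O - 32q_O.
Follower FOC: 90 - q_A - 2q_O = 0, so q_O(q_A) = (90 - q_A)/2.
The leader anticipates this reaction. Substituting into P = 122 - Q gives P = 77 - (1/2)q_A, so π_A = (77 - (1/2)q_A)q_A - 32q_A.
Maximising: ∂π_A/∂q_A = 45 - q_A = 0, giving q_A = 45.
Then q_O = (90 - 45)/2 = 45/2.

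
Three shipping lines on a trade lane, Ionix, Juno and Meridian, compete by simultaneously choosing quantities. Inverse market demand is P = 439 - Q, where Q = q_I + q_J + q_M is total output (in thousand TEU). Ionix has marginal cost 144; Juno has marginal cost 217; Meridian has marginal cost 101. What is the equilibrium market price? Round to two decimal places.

Ionix's profit: π_I = (439 - Q)q_I - (144q_I). Setting ∂π_I/∂q_I = 0: 295 - 2q_I - (q_J + q_M) = 0.
Juno's profit: π_J = (439 - Q)q_J - (217q_J). Setting ∂π_J/∂q_J = 0: 222 - 2q_J - (q_I + q_M) = 0.
Meridian's first-order condition: 338 - 2q_M - (q_I + q_J) = 0.
Adding the 3 first-order conditions: 855 − 4Q = 0, so Q = 855/4.
Back-substituting: q_I = (295 − 855/4) = 325/4, q_J = (222 − 855/4) = 33/4, q_M = (338 − 855/4) = 497/4.
Total output Q = 855/4, so price P = 439 - 855/4 = 901/4.

225.25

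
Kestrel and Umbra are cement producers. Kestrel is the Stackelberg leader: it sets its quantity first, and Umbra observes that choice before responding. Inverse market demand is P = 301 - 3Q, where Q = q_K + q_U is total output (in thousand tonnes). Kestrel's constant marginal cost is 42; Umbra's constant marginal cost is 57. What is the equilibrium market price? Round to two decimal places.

The follower Umbra best-responds to any q_K: π_U = (301 - 3Q)q_U - 57q_U.
∂π_U/∂q_U = 244 - 3q_K - 6q_U = 0 gives the reaction function q_U = (244 - 3q_K)/6.
Kestrel substitutes q_U(q_K) into its own profit: π_K = q_K(301 - 3q_K - (244 - 3q_K)/2) - 42q_K = (179 - (3/2)q_K)q_K - 42q_K.
The leader's first-order condition 137 - 3q_K = 0 yields q_K = 137/3.
Then q_U = (244 - 3·(137/3))/6 = 107/6.
Total output Q = 127/2, so price P = 301 - 3·(127/2) = 221/2.

110.50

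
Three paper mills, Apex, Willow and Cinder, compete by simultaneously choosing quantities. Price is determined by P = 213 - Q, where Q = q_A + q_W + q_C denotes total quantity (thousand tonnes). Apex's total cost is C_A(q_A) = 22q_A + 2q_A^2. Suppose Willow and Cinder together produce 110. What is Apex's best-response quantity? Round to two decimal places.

13.50

With rivals' combined output fixed at 110, Apex's profit is π_A = (213 - 110 - q_A)q_A - (22q_A + 2q_A²) = (103 - q_A)q_A - (22q_A + 2q_A²).
∂π_A/∂q_A = 81 - 6q_A = 0, so q_A = 27/2.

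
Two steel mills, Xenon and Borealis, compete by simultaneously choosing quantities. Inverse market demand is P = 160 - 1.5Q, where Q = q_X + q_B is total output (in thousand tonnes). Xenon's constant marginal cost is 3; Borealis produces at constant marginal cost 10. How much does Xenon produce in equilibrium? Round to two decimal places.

36.44

Xenon's profit: π_X = (160 - 1.5Q)q_X - (3q_X). Setting ∂π_X/∂q_X = 0: 157 - 3q_X - (3/2)(q_B) = 0.
Borealis's first-order condition: 150 - 3q_B - (3/2)(q_X) = 0.
Best responses: q_X = (157 - (3/2)q_B)/3, q_B = (150 - (3/2)q_X)/3.
Substituting one into the other gives q_X = 328/9 and q_B = 286/9.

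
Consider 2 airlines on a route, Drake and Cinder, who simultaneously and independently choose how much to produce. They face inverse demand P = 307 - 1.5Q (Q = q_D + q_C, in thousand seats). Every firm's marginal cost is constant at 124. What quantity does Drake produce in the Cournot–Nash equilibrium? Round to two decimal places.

40.67

A representative firm's profit is π_i = q_i(307 - 1.5Q) - 124q_i.
Setting ∂π_i/∂q_i = 0 with rivals' quantities fixed: 183 - 3q_i - (3/2)q_j = 0.
By symmetry each firm produces the same amount; substituting q_j = q_i yields q_i = 183/(9/2) = 122/3.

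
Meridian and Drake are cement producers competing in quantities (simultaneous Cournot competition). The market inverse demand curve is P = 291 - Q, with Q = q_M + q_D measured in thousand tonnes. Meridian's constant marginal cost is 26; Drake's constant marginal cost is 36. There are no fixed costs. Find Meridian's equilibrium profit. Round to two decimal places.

8402.78

Meridian's profit: π_M = (291 - Q)q_M - (26q_M). Setting ∂π_M/∂q_M = 0: 265 - 2q_M - (q_D) = 0.
Drake's profit: π_D = (291 - Q)q_D - (36q_D). Setting ∂π_D/∂q_D = 0: 255 - 2q_D - (q_M) = 0.
Best responses: q_M = (265 - q_D)/2, q_D = (255 - q_M)/2.
Solving the pair: q_M = 275/3, q_D = 245/3.
Price P = 291 - 520/3 = 353/3.
Meridian's profit: (353/3 - 26)·(275/3) = 8402.7778.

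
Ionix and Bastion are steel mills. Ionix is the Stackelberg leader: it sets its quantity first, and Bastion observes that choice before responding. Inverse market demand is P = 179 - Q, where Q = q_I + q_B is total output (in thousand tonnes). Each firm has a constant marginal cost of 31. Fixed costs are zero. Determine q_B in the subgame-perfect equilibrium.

37

The follower Bastion best-responds to any q_I: π_B = (179 - Q)q_B - 31q_B.
Follower FOC: 148 - q_I - 2q_B = 0, so q_B(q_I) = (148 - q_I)/2.
The leader anticipates this reaction. Substituting into P = 179 - Q gives P = 105 - (1/2)q_I, so π_I = (105 - (1/2)q_I)q_I - 31q_I.
Leader FOC: 74 - q_I = 0, so q_I = 74.
Then q_B = (148 - 74)/2 = 37.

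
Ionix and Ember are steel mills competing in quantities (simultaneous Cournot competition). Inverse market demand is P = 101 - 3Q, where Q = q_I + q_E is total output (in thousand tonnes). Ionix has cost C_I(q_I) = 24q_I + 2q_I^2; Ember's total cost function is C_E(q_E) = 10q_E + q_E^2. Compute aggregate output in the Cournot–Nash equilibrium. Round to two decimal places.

Ionix's profit: π_I = (101 - 3Q)q_I - (24q_I + 2q_I²). Setting ∂π_I/∂q_I = 0: 77 - 10q_I - 3(q_E) = 0.
Ember's profit: π_E = (101 - 3Q)q_E - (10q_E + q_E²). Setting ∂π_E/∂q_E = 0: 91 - 8q_E - 3(q_I) = 0.
Rearranging gives the reaction functions q_I = (77 - 3q_E)/10 and q_E = (91 - 3q_I)/8.
Substituting one into the other gives q_I = 343/71 and q_E = 679/71.
Total output Q = 343/71 + 679/71 = 1022/71.

14.39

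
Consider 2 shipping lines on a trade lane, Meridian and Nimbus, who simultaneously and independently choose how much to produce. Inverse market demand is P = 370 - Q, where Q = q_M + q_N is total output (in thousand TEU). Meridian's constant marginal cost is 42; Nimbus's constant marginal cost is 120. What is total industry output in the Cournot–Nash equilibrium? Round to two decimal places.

Meridian's profit: π_M = (370 - Q)q_M - (42q_M). Setting ∂π_M/∂q_M = 0: 328 - 2q_M - (q_N) = 0.
Nimbus's first-order condition: 250 - 2q_N - (q_M) = 0.
So q_M = (328 - q_N)/2 and q_N = (250 - q_M)/2.
Solving the pair: q_M = 406/3, q_N = 172/3.
Total output Q = 406/3 + 172/3 = 578/3.

192.67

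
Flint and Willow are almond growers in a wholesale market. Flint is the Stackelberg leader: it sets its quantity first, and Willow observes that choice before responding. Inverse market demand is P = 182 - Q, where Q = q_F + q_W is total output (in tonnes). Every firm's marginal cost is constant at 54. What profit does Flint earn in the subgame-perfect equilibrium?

2048

The follower Willow best-responds to any q_F: π_W = (182 - Q)q_W - 54q_W.
∂π_W/∂q_W = 128 - q_F - 2q_W = 0 gives the reaction function q_W = (128 - q_F)/2.
Flint substitutes q_W(q_F) into its own profit: π_F = q_F(182 - q_F - (128 - q_F)/2) - 54q_F = (118 - (1/2)q_F)q_F - 54q_F.
Leader FOC: 64 - q_F = 0, so q_F = 64.
Then q_W = (128 - 64)/2 = 32.
Price P = 182 - 96 = 86.
Flint's profit: (86 - 54)·64 = 2048.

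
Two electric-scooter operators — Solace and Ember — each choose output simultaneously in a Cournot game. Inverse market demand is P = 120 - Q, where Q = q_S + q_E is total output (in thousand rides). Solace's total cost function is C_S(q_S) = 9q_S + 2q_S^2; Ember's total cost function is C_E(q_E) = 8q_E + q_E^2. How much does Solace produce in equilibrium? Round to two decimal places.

14.43

Solace's profit: π_S = (120 - Q)q_S - (9q_S + 2q_S²). Setting ∂π_S/∂q_S = 0: 111 - 6q_S - (q_E) = 0.
Ember's first-order condition: 112 - 4q_E - (q_S) = 0.
Rearranging gives the reaction functions q_S = (111 - q_E)/6 and q_E = (112 - q_S)/4.
Substituting one into the other gives q_S = 332/23 and q_E = 561/23.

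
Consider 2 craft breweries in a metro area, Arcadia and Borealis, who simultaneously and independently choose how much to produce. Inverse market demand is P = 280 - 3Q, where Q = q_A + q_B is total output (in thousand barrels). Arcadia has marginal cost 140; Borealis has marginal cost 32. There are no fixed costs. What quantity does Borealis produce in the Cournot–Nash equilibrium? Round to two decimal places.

39.56

Arcadia's profit: π_A = (280 - 3Q)q_A - (140q_A). Setting ∂π_A/∂q_A = 0: 140 - 6q_A - 3(q_B) = 0.
Borealis's profit: π_B = (280 - 3Q)q_B - (32q_B). Setting ∂π_B/∂q_B = 0: 248 - 6q_B - 3(q_A) = 0.
So q_A = (140 - 3q_B)/6 and q_B = (248 - 3q_A)/6.
Substituting one into the other gives q_A = 32/9 and q_B = 356/9.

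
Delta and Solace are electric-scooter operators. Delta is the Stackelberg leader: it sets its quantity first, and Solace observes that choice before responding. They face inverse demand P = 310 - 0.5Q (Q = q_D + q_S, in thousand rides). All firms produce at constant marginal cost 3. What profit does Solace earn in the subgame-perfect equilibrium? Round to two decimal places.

The follower Solace best-responds to any q_D: π_S = (310 - 0.5Q)q_S - 3q_S.
Follower FOC: 307 - (1/2)q_D - q_S = 0, so q_S(q_D) = (307 - (1/2)q_D).
The leader anticipates this reaction. Substituting into P = 310 - 0.5Q gives P = 313/2 - (1/4)q_D, so π_D = (313/2 - (1/4)q_D)q_D - 3q_D.
The leader's first-order condition 307/2 - (1/2)q_D = 0 yields q_D = 307.
Then q_S = (307 - (1/2)·307) = 307/2.
Price P = 310 - (1/2)·(921/2) = 319/4.
Solace's profit: (319/4 - 3)·(307/2) = 11781.1250.

11781.13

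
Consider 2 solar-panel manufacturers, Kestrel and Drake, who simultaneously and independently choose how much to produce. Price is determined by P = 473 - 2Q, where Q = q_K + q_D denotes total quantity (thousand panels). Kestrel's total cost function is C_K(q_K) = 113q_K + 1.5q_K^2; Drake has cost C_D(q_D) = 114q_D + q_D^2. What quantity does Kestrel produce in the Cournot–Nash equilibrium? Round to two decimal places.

Kestrel's profit: π_K = (473 - 2Q)q_K - (113q_K + (3/2)q_K²). Setting ∂π_K/∂q_K = 0: 360 - 7q_K - 2(q_D) = 0.
Drake's profit: π_D = (473 - 2Q)q_D - (114q_D + q_D²). Setting ∂π_D/∂q_D = 0: 359 - 6q_D - 2(q_K) = 0.
Rearranging gives the reaction functions q_K = (360 - 2q_D)/7 and q_D = (359 - 2q_K)/6.
Substituting one into the other gives q_K = 721/19 and q_D = 1793/38.

37.95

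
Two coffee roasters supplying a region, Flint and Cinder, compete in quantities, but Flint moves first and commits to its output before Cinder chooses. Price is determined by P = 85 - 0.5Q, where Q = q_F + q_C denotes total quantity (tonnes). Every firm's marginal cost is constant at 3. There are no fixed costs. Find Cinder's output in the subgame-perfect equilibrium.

41

Solve by backward induction. Given q_F, the follower Cinder maximises π_C = (85 - (1/2)q_F - (1/2)q_C)q_C - 3q_C.
Follower FOC: 82 - (1/2)q_F - q_C = 0, so q_C(q_F) = (82 - (1/2)q_F).
The leader anticipates this reaction. Substituting into P = 85 - 0.5Q gives P = 44 - (1/4)q_F, so π_F = (44 - (1/4)q_F)q_F - 3q_F.
Leader FOC: 41 - (1/2)q_F = 0, so q_F = 82.
Then q_C = (82 - (1/2)·82) = 41.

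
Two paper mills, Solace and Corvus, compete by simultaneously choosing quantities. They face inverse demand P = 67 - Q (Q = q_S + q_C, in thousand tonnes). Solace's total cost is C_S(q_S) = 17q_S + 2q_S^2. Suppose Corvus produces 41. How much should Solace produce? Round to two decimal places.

1.50

With the rival's output fixed at 41, Solace's profit is π_S = (67 - 41 - q_S)q_S - (17q_S + 2q_S²) = (26 - q_S)q_S - (17q_S + 2q_S²).
∂π_S/∂q_S = 9 - 6q_S = 0, so q_S = 3/2.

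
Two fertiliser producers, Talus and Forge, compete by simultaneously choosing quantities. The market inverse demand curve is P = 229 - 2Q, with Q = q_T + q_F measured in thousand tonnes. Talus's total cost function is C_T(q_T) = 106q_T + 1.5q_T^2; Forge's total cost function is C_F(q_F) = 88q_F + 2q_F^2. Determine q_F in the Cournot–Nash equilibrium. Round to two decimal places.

14.25

Talus's profit: π_T = (229 - 2Q)q_T - (106q_T + (3/2)q_T²). Setting ∂π_T/∂q_T = 0: 123 - 7q_T - 2(q_F) = 0.
Forge's first-order condition: 141 - 8q_F - 2(q_T) = 0.
So q_T = (123 - 2q_F)/7 and q_F = (141 - 2q_T)/8.
Solving the pair: q_T = 27/2, q_F = 57/4.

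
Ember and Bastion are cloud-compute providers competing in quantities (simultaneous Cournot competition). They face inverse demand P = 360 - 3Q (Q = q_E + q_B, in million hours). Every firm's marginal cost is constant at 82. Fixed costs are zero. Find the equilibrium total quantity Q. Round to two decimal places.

61.78

Each firm earns π_i = (360 - 3Q)q_i - 82q_i.
First-order condition (treating rivals' output as given): 278 - 6q_i - 3q_j = 0.
By symmetry each firm produces the same amount; substituting q_j = q_i yields q_i = 278/9.
Total output Q = 278/9 + 278/9 = 556/9.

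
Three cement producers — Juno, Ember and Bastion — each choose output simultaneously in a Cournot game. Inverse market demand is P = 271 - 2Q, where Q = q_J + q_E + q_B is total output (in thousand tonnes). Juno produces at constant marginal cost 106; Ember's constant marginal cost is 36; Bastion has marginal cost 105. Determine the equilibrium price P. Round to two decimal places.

129.50

Juno's profit: π_J = (271 - 2Q)q_J - (106q_J). Setting ∂π_J/∂q_J = 0: 165 - 4q_J - 2(q_E + q_B) = 0.
Ember's first-order condition: 235 - 4q_E - 2(q_J + q_B) = 0.
Bastion's profit: π_B = (271 - 2Q)q_B - (105q_B). Setting ∂π_B/∂q_B = 0: 166 - 4q_B - 2(q_J + q_E) = 0.
Adding the 3 first-order conditions: 566 − 8Q = 0, so Q = 283/4.
Back-substituting: q_J = (165 − 283/2)/2 = 47/4, q_E = (235 − 283/2)/2 = 187/4, q_B = (166 − 283/2)/2 = 49/4.
Total output Q = 283/4, so price P = 271 - 2·(283/4) = 259/2.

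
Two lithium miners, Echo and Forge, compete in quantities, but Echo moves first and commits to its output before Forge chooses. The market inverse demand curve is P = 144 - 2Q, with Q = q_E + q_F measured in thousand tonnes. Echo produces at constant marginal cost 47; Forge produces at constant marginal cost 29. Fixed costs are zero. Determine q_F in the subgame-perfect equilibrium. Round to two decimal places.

Solve by backward induction. Given q_E, the follower Forge maximises π_F = (144 - 2q_E - 2q_F)q_F - 29q_F.
Follower FOC: 115 - 2q_E - 4q_F = 0, so q_F(q_E) = (115 - 2q_E)/4.
Echo substitutes q_F(q_E) into its own profit: π_E = q_E(144 - 2q_E - (115 - 2q_E)/2) - 47q_E = (173/2 - q_E)q_E - 47q_E.
The leader's first-order condition 79/2 - 2q_E = 0 yields q_E = 79/4.
Then q_F = (115 - 2·(79/4))/4 = 151/8.

18.88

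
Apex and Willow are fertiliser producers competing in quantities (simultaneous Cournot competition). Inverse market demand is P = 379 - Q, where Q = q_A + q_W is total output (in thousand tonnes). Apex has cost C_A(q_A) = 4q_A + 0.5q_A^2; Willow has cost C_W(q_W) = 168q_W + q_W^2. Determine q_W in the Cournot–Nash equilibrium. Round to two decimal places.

23.45

Apex's profit: π_A = (379 - Q)q_A - (4q_A + (1/2)q_A²). Setting ∂π_A/∂q_A = 0: 375 - 3q_A - (q_W) = 0.
Willow's first-order condition: 211 - 4q_W - (q_A) = 0.
So q_A = (375 - q_W)/3 and q_W = (211 - q_A)/4.
Solving the pair: q_A = 1289/11, q_W = 258/11.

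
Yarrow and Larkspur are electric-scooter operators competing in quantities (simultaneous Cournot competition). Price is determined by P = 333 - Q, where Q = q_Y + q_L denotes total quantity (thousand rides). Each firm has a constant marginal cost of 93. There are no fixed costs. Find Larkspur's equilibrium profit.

Each firm earns π_i = (333 - Q)q_i - 93q_i.
Setting ∂π_i/∂q_i = 0 with rivals' quantities fixed: 240 - 2q_i - q_j = 0.
With identical firms every q_j equals q_i, so q_j = q_i and 240 = 3q_i, giving q_i = 80.
Price P = 333 - 160 = 173.
Larkspur's profit: (173 - 93)·80 = 6400.

6400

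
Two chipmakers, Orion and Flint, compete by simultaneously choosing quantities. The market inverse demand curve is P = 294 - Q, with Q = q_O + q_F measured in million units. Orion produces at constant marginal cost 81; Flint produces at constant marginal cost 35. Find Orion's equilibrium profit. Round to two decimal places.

Orion's profit: π_O = (294 - Q)q_O - (81q_O). Setting ∂π_O/∂q_O = 0: 213 - 2q_O - (q_F) = 0.
Flint's first-order condition: 259 - 2q_F - (q_O) = 0.
Rearranging gives the reaction functions q_O = (213 - q_F)/2 and q_F = (259 - q_O)/2.
Substituting one into the other gives q_O = 167/3 and q_F = 305/3.
Price P = 294 - 472/3 = 410/3.
Orion's profit: (410/3 - 81)·(167/3) = 3098.7778.

3098.78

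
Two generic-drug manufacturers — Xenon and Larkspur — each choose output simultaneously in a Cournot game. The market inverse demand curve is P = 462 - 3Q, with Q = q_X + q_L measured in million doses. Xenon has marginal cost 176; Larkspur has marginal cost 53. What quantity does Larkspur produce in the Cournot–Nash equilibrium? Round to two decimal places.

Xenon's profit: π_X = (462 - 3Q)q_X - (176q_X). Setting ∂π_X/∂q_X = 0: 286 - 6q_X - 3(q_L) = 0.
Larkspur's profit: π_L = (462 - 3Q)q_L - (53q_L). Setting ∂π_L/∂q_L = 0: 409 - 6q_L - 3(q_X) = 0.
Best responses: q_X = (286 - 3q_L)/6, q_L = (409 - 3q_X)/6.
Solving the pair: q_X = 163/9, q_L = 532/9.

59.11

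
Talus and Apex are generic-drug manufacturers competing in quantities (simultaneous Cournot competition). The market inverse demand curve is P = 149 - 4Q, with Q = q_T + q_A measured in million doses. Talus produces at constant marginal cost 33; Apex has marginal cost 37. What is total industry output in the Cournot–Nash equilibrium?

Talus's profit: π_T = (149 - 4Q)q_T - (33q_T). Setting ∂π_T/∂q_T = 0: 116 - 8q_T - 4(q_A) = 0.
Apex's first-order condition: 112 - 8q_A - 4(q_T) = 0.
Best responses: q_T = (116 - 4q_A)/8, q_A = (112 - 4q_T)/8.
Substituting one into the other gives q_T = 10 and q_A = 9.
Total output Q = 10 + 9 = 19.

19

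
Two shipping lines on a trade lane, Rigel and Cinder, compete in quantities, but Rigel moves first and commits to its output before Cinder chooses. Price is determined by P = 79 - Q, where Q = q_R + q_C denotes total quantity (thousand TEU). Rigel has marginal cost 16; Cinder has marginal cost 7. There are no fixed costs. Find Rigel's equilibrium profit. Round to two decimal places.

Solve by backward induction. Given q_R, the follower Cinder maximises π_C = (79 - q_R - q_C)q_C - 7q_C.
Setting the follower's marginal profit to zero, 72 - q_R - 2q_C = 0, i.e. q_C = (72 - q_R)/2.
The leader anticipates this reaction. Substituting into P = 79 - Q gives P = 43 - (1/2)q_R, so π_R = (43 - (1/2)q_R)q_R - 16q_R.
Leader FOC: 27 - q_R = 0, so q_R = 27.
Then q_C = (72 - 27)/2 = 45/2.
Price P = 79 - 99/2 = 59/2.
Rigel's profit: (59/2 - 16)·27 = 729/2.

364.50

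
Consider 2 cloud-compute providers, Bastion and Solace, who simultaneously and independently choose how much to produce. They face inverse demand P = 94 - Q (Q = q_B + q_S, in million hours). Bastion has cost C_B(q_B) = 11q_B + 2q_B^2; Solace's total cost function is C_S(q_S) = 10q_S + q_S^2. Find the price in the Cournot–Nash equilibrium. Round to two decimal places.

64.91

Bastion's profit: π_B = (94 - Q)q_B - (11q_B + 2q_B²). Setting ∂π_B/∂q_B = 0: 83 - 6q_B - (q_S) = 0.
Solace's first-order condition: 84 - 4q_S - (q_B) = 0.
Rearranging gives the reaction functions q_B = (83 - q_S)/6 and q_S = (84 - q_B)/4.
Solving the pair: q_B = 248/23, q_S = 421/23.
Total output Q = 669/23, so price P = 94 - 669/23 = 1493/23.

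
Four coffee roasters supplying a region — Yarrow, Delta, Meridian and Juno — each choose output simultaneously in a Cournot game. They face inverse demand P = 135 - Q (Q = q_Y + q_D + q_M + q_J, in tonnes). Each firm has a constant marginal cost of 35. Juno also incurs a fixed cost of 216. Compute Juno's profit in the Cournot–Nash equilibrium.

Each firm earns π_i = (135 - Q)q_i - 35q_i.
First-order condition (treating rivals' output as given): 100 - 2q_i - Σ_{j≠i} q_j = 0.
By symmetry each firm produces the same amount; substituting Σ_{j≠i} q_j = 3q_i yields q_i = 100/5 = 20.
Price P = 135 - 80 = 55.
Juno's profit: (55 - 35)·20 - 216 = 184.

184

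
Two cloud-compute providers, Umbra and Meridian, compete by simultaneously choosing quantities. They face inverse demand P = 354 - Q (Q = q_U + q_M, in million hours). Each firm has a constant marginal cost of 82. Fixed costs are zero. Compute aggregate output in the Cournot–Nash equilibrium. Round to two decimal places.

181.33

Each firm earns π_i = (354 - Q)q_i - 82q_i.
First-order condition (treating rivals' output as given): 272 - 2q_i - q_j = 0.
With identical firms every q_j equals q_i, so q_j = q_i and 272 = 3q_i, giving q_i = 272/3.
Total output Q = 272/3 + 272/3 = 544/3.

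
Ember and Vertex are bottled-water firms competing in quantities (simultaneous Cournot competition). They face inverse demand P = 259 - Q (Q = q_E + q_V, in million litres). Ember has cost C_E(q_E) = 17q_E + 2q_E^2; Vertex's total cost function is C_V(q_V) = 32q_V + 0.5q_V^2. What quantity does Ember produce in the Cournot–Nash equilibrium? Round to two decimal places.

29.35

Ember's profit: π_E = (259 - Q)q_E - (17q_E + 2q_E²). Setting ∂π_E/∂q_E = 0: 242 - 6q_E - (q_V) = 0.
Vertex's first-order condition: 227 - 3q_V - (q_E) = 0.
Rearranging gives the reaction functions q_E = (242 - q_V)/6 and q_V = (227 - q_E)/3.
Substituting one into the other gives q_E = 499/17 and q_V = 1120/17.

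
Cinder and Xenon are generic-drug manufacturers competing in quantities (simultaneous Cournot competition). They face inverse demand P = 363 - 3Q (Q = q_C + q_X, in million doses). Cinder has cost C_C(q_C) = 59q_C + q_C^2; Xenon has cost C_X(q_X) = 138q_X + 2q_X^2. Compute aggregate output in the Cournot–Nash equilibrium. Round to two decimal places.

45.82

Cinder's profit: π_C = (363 - 3Q)q_C - (59q_C + q_C²). Setting ∂π_C/∂q_C = 0: 304 - 8q_C - 3(q_X) = 0.
Xenon's profit: π_X = (363 - 3Q)q_X - (138q_X + 2q_X²). Setting ∂π_X/∂q_X = 0: 225 - 10q_X - 3(q_C) = 0.
So q_C = (304 - 3q_X)/8 and q_X = (225 - 3q_C)/10.
Substituting one into the other gives q_C = 33.3099 and q_X = 888/71.
Total output Q = 33.3099 + 888/71 = 45.8169.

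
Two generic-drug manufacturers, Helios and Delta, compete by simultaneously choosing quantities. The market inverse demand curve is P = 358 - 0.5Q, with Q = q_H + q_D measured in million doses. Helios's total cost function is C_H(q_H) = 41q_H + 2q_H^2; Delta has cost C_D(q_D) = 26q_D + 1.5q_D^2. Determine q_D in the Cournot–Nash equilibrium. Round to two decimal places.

76.03

Helios's profit: π_H = (358 - 0.5Q)q_H - (41q_H + 2q_H²). Setting ∂π_H/∂q_H = 0: 317 - 5q_H - (1/2)(q_D) = 0.
Delta's profit: π_D = (358 - 0.5Q)q_D - (26q_D + (3/2)q_D²). Setting ∂π_D/∂q_D = 0: 332 - 4q_D - (1/2)(q_H) = 0.
So q_H = (317 - (1/2)q_D)/5 and q_D = (332 - (1/2)q_H)/4.
Solving the pair: q_H = 55.7975, q_D = 76.0253.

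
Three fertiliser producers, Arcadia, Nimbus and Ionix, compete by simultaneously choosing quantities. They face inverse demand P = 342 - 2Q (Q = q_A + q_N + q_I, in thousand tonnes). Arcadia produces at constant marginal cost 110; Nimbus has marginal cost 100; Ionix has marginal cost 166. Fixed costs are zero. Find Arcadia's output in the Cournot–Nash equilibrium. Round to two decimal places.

34.75

Arcadia's profit: π_A = (342 - 2Q)q_A - (110q_A). Setting ∂π_A/∂q_A = 0: 232 - 4q_A - 2(q_N + q_I) = 0.
Nimbus's first-order condition: 242 - 4q_N - 2(q_A + q_I) = 0.
Ionix's profit: π_I = (342 - 2Q)q_I - (166q_I). Setting ∂π_I/∂q_I = 0: 176 - 4q_I - 2(q_A + q_N) = 0.
Summing all 3 equations gives 650 − 8Q = 0, hence Q = 325/4.
Back-substituting: q_A = (232 − 325/2)/2 = 139/4, q_N = (242 − 325/2)/2 = 159/4, q_I = (176 − 325/2)/2 = 27/4.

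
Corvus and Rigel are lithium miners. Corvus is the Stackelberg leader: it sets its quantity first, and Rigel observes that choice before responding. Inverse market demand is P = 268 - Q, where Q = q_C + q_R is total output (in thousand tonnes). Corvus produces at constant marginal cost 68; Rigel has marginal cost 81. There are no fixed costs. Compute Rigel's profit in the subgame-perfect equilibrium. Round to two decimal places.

1620.06

The follower Rigel best-responds to any q_C: π_R = (268 - Q)q_R - 81q_R.
Follower FOC: 187 - q_C - 2q_R = 0, so q_R(q_C) = (187 - q_C)/2.
The leader anticipates this reaction. Substituting into P = 268 - Q gives P = 349/2 - (1/2)q_C, so π_C = (349/2 - (1/2)q_C)q_C - 68q_C.
The leader's first-order condition 213/2 - q_C = 0 yields q_C = 213/2.
Then q_R = (187 - 213/2)/2 = 161/4.
Price P = 268 - 587/4 = 485/4.
Rigel's profit: (485/4 - 81)·(161/4) = 1620.0625.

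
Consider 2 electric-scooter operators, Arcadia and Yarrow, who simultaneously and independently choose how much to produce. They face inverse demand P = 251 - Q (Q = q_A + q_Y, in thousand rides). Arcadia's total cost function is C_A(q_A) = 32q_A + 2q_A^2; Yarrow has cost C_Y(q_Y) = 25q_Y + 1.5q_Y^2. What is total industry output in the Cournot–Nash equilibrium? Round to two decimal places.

Arcadia's profit: π_A = (251 - Q)q_A - (32q_A + 2q_A²). Setting ∂π_A/∂q_A = 0: 219 - 6q_A - (q_Y) = 0.
Yarrow's profit: π_Y = (251 - Q)q_Y - (25q_Y + (3/2)q_Y²). Setting ∂π_Y/∂q_Y = 0: 226 - 5q_Y - (q_A) = 0.
Rearranging gives the reaction functions q_A = (219 - q_Y)/6 and q_Y = (226 - q_A)/5.
Substituting one into the other gives q_A = 869/29 and q_Y = 1137/29.
Total output Q = 869/29 + 1137/29 = 69.1724.

69.17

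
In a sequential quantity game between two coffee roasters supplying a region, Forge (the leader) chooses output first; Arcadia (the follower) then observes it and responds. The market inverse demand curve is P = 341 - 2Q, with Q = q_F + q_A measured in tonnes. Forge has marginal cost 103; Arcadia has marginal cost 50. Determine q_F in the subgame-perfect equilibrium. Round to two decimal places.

The follower Arcadia best-responds to any q_F: π_A = (341 - 2Q)q_A - 50q_A.
Setting the follower's marginal profit to zero, 291 - 2q_F - 4q_A = 0, i.e. q_A = (291 - 2q_F)/4.
The leader anticipates this reaction. Substituting into P = 341 - 2Q gives P = 391/2 - q_F, so π_F = (391/2 - q_F)q_F - 103q_F.
Leader FOC: 185/2 - 2q_F = 0, so q_F = 185/4.
Then q_A = (291 - 2·(185/4))/4 = 397/8.

46.25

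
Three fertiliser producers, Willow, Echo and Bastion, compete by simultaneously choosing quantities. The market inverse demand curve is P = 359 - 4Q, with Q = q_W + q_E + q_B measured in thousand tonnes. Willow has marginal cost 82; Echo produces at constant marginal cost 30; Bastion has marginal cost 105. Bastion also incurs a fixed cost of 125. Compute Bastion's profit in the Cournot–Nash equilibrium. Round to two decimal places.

255.25

Willow's profit: π_W = (359 - 4Q)q_W - (82q_W). Setting ∂π_W/∂q_W = 0: 277 - 8q_W - 4(q_E + q_B) = 0.
Echo's first-order condition: 329 - 8q_E - 4(q_W + q_B) = 0.
Bastion's first-order condition: 254 - 8q_B - 4(q_W + q_E) = 0.
Summing all 3 equations gives 860 − 16Q = 0, hence Q = 215/4.
Back-substituting: q_W = (277 − 215)/4 = 31/2, q_E = (329 − 215)/4 = 57/2, q_B = (254 − 215)/4 = 39/4.
Price P = 359 - 4·(215/4) = 144.
Bastion's profit: (144 - 105)·(39/4) - 125 = 1021/4.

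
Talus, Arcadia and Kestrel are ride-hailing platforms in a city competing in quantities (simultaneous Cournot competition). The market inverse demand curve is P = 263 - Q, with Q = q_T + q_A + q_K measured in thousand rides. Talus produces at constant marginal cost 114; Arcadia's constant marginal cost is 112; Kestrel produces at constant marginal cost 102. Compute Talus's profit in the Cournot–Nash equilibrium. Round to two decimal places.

1139.06

Talus's profit: π_T = (263 - Q)q_T - (114q_T). Setting ∂π_T/∂q_T = 0: 149 - 2q_T - (q_A + q_K) = 0.
Arcadia's profit: π_A = (263 - Q)q_A - (112q_A). Setting ∂π_A/∂q_A = 0: 151 - 2q_A - (q_T + q_K) = 0.
Kestrel's profit: π_K = (263 - Q)q_K - (102q_K). Setting ∂π_K/∂q_K = 0: 161 - 2q_K - (q_T + q_A) = 0.
Adding the 3 conditions: 461 − 2Q − 2Q = 0, i.e. Q = 461/4.
Back-substituting: q_T = (149 − 461/4) = 135/4, q_A = (151 − 461/4) = 143/4, q_K = (161 − 461/4) = 183/4.
Price P = 263 - 461/4 = 591/4.
Talus's profit: (591/4 - 114)·(135/4) = 1139.0625.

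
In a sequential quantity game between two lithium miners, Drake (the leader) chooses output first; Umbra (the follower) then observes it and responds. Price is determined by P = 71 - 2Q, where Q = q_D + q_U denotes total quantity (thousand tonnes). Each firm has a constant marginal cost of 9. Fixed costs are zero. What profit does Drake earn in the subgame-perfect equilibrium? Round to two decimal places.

Solve by backward induction. Given q_D, the follower Umbra maximises π_U = (71 - 2q_D - 2q_U)q_U - 9q_U.
Setting the follower's marginal profit to zero, 62 - 2q_D - 4q_U = 0, i.e. q_U = (62 - 2q_D)/4.
The leader anticipates this reaction. Substituting into P = 71 - 2Q gives P = 40 - q_D, so π_D = (40 - q_D)q_D - 9q_D.
Maximising: ∂π_D/∂q_D = 31 - 2q_D = 0, giving q_D = 31/2.
Then q_U = (62 - 2·(31/2))/4 = 31/4.
Price P = 71 - 2·(93/4) = 49/2.
Drake's profit: (49/2 - 9)·(31/2) = 961/4.

240.25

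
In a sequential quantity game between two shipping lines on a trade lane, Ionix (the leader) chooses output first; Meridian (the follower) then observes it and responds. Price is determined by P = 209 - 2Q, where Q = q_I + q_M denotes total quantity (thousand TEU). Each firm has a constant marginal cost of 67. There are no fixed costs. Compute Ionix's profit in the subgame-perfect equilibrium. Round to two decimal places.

1260.25

Solve by backward induction. Given q_I, the follower Meridian maximises π_M = (209 - 2q_I - 2q_M)q_M - 67q_M.
Setting the follower's marginal profit to zero, 142 - 2q_I - 4q_M = 0, i.e. q_M = (142 - 2q_I)/4.
Ionix substitutes q_M(q_I) into its own profit: π_I = q_I(209 - 2q_I - (142 - 2q_I)/2) - 67q_I = (138 - q_I)q_I - 67q_I.
The leader's first-order condition 71 - 2q_I = 0 yields q_I = 71/2.
Then q_M = (142 - 2·(71/2))/4 = 71/4.
Price P = 209 - 2·(213/4) = 205/2.
Ionix's profit: (205/2 - 67)·(71/2) = 1260.2500.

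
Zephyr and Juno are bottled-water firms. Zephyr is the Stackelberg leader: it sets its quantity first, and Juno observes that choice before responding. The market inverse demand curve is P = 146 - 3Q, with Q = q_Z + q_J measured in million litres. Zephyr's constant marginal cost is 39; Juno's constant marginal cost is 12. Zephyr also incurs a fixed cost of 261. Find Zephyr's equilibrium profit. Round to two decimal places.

Solve by backward induction. Given q_Z, the follower Juno maximises π_J = (146 - 3q_Z - 3q_J)q_J - 12q_J.
Follower FOC: 134 - 3q_Z - 6q_J = 0, so q_J(q_Z) = (134 - 3q_Z)/6.
Zephyr substitutes q_J(q_Z) into its own profit: π_Z = q_Z(146 - 3q_Z - (134 - 3q_Z)/2) - 39q_Z = (79 - (3/2)q_Z)q_Z - 39q_Z.
Maximising: ∂π_Z/∂q_Z = 40 - 3q_Z = 0, giving q_Z = 40/3.
Then q_J = (134 - 3·(40/3))/6 = 47/3.
Price P = 146 - 3·29 = 59.
Zephyr's profit: (59 - 39)·(40/3) - 261 = 17/3.

5.67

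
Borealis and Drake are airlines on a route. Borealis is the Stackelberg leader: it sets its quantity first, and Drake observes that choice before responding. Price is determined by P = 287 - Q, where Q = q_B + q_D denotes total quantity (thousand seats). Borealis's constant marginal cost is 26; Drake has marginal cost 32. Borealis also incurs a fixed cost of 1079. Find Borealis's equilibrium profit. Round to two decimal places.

7832.13

Solve by backward induction. Given q_B, the follower Drake maximises π_D = (287 - q_B - q_D)q_D - 32q_D.
Setting the follower's marginal profit to zero, 255 - q_B - 2q_D = 0, i.e. q_D = (255 - q_B)/2.
Borealis substitutes q_D(q_B) into its own profit: π_B = q_B(287 - q_B - (255 - q_B)/2) - 26q_B = (319/2 - (1/2)q_B)q_B - 26q_B.
Leader FOC: 267/2 - q_B = 0, so q_B = 267/2.
Then q_D = (255 - 267/2)/2 = 243/4.
Price P = 287 - 777/4 = 371/4.
Borealis's profit: (371/4 - 26)·(267/2) - 1079 = 7832.1250.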